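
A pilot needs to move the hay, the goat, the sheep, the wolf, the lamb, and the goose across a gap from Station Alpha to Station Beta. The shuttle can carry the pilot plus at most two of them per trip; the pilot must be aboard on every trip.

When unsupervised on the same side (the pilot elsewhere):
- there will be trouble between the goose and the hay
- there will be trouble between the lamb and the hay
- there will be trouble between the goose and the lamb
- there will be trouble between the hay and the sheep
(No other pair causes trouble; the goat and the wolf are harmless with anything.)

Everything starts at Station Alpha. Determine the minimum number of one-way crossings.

Counting alone: the pilot can take at most 2 across per trip to Station Beta, so moving all 6 needs at least 3 loaded trips out, with a return between consecutive ones — at least 5 crossings.
The safety rule pushes this higher. Following every safe sequence of crossings, the most of the 6 that can be at Station Beta as the shuttle arrives there on crossings 5, 7 is 4, 5 respectively — never all 6.
So no plan with fewer than 9 crossings exists, and this one achieves 9:
1. Pilot goes to Station Beta with the hay and the lamb.
2. Pilot goes back to Station Alpha with the hay.
3. Pilot goes to Station Beta with the goat and the hay.
4. Pilot goes back to Station Alpha with the hay.
5. Pilot goes to Station Beta with the hay and the sheep.
6. Pilot goes back to Station Alpha with the hay.
7. Pilot goes to Station Beta with the hay and the wolf.
8. Pilot goes back to Station Alpha with the hay.
9. Pilot goes to Station Beta with the goose and the hay.

9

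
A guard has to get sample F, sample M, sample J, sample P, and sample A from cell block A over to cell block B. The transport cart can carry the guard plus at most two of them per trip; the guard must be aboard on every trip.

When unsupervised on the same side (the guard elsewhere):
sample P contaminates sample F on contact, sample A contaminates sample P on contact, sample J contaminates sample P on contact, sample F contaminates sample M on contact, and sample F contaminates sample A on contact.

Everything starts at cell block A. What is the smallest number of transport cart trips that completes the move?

Counting alone: the guard can take at most 2 across per trip to cell block B, so moving all 5 needs at least 3 loaded trips out, with a return between consecutive ones — at least 5 crossings.
The safety rule pushes this higher. Following every safe sequence of crossings, the most of the 5 that can be at cell block B as the transport cart arrives there on crossing 5 is 4 — never all 5.
So no plan with fewer than 7 crossings exists, and this one achieves 7:
1. Guard goes to cell block B with sample F and sample P.  [cell block A: sample A, sample J, sample M | cell block B: sample F, sample P]
2. Guard goes back to cell block A with sample F.  [cell block A: sample A, sample F, sample J, sample M | cell block B: sample P]
3. Guard goes to cell block B with sample F and sample M.  [cell block A: sample A, sample J | cell block B: sample F, sample M, sample P]
4. Guard goes back to cell block A with sample F.  [cell block A: sample A, sample F, sample J | cell block B: sample M, sample P]
5. Guard goes to cell block B with sample A and sample J.  [cell block A: sample F | cell block B: sample A, sample J, sample M, sample P]
6. Guard goes back to cell block A with sample P.  [cell block A: sample F, sample P | cell block B: sample A, sample J, sample M]
7. Guard goes to cell block B with sample F and sample P.  [cell block A: — | cell block B: sample A, sample F, sample J, sample M, sample P]

7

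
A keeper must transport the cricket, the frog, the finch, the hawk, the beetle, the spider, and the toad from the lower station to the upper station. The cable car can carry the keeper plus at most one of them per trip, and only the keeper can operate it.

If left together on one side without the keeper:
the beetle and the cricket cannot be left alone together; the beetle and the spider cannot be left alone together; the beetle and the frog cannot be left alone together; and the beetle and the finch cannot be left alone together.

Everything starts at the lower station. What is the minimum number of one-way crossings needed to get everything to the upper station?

impossible

Following every safe sequence of crossings from the start, the most of the 7 that can be at the upper station as the cable car arrives there on crossings 1, 3, 5, 7 is 1, 2, 3, 4 respectively; the best ever achieved is 4 of 7.
From crossing 9 on, no configuration arises that was not already reachable earlier: only 44 distinct safe configurations (who is on which side, and where the cable car is) can ever be reached, none of them has everyone across, and every continuation just revisits them. So no valid plan exists.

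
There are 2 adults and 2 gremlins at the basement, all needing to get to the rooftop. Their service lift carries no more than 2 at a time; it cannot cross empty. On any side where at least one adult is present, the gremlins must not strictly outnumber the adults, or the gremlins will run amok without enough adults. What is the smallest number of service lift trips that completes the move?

5

Counting alone: each trip to the rooftop takes at most 2 across and each return brings at least 1 back, so after t trips out (and t−1 returns) at most 2t − (t−1) of the 4 are across; that first reaches 4 at t = 3, so at least 5 crossings are needed.
The plan below uses exactly 5 crossings, so it is optimal:
1. 2 gremlins → the rooftop.  (the basement: 2A 0G; the rooftop: 0A 2G)
2. 1 gremlin ← the basement.  (the basement: 2A 1G; the rooftop: 0A 1G)
3. 2 adults → the rooftop.  (the basement: 0A 1G; the rooftop: 2A 1G)
4. 1 gremlin ← the basement.  (the basement: 0A 2G; the rooftop: 2A 0G)
5. 2 gremlins → the rooftop.  (the basement: 0A 0G; the rooftop: 2A 2G)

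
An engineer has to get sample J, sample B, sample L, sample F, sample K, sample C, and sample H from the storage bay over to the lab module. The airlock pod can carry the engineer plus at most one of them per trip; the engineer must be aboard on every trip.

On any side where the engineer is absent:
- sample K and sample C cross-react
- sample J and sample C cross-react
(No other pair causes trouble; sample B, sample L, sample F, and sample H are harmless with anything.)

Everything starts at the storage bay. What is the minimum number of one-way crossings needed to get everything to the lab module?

15

Counting alone: the engineer can take at most 1 across per trip to the lab module, so moving all 7 needs at least 7 loaded trips out, with a return between consecutive ones — at least 13 crossings.
The safety rule pushes this higher. Following every safe sequence of crossings, the most of the 7 that can be at the lab module as the airlock pod arrives there on crossing 13 is 6 — never all 7.
So no plan with fewer than 15 crossings exists, and this one achieves 15:
1. Engineer goes to the lab module with sample C.  [the storage bay: sample B, sample F, sample H, sample J, sample K, sample L | the lab module: sample C]
2. Engineer goes back to the storage bay alone.  [the storage bay: sample B, sample F, sample H, sample J, sample K, sample L | the lab module: sample C]
3. Engineer goes to the lab module with sample J.  [the storage bay: sample B, sample F, sample H, sample K, sample L | the lab module: sample C, sample J]
4. Engineer goes back to the storage bay with sample C.  [the storage bay: sample B, sample C, sample F, sample H, sample K, sample L | the lab module: sample J]
5. Engineer goes to the lab module with sample K.  [the storage bay: sample B, sample C, sample F, sample H, sample L | the lab module: sample J, sample K]
6. Engineer goes back to the storage bay alone.  [the storage bay: sample B, sample C, sample F, sample H, sample L | the lab module: sample J, sample K]
7. Engineer goes to the lab module with sample B.  [the storage bay: sample C, sample F, sample H, sample L | the lab module: sample B, sample J, sample K]
8. Engineer goes back to the storage bay alone.  [the storage bay: sample C, sample F, sample H, sample L | the lab module: sample B, sample J, sample K]
9. Engineer goes to the lab module with sample L.  [the storage bay: sample C, sample F, sample H | the lab module: sample B, sample J, sample K, sample L]
10. Engineer goes back to the storage bay alone.  [the storage bay: sample C, sample F, sample H | the lab module: sample B, sample J, sample K, sample L]
11. Engineer goes to the lab module with sample F.  [the storage bay: sample C, sample H | the lab module: sample B, sample F, sample J, sample K, sample L]
12. Engineer goes back to the storage bay alone.  [the storage bay: sample C, sample H | the lab module: sample B, sample F, sample J, sample K, sample L]
13. Engineer goes to the lab module with sample H.  [the storage bay: sample C | the lab module: sample B, sample F, sample H, sample J, sample K, sample L]
14. Engineer goes back to the storage bay alone.  [the storage bay: sample C | the lab module: sample B, sample F, sample H, sample J, sample K, sample L]
15. Engineer goes to the lab module with sample C.  [the storage bay: — | the lab module: sample B, sample C, sample F, sample H, sample J, sample K, sample L]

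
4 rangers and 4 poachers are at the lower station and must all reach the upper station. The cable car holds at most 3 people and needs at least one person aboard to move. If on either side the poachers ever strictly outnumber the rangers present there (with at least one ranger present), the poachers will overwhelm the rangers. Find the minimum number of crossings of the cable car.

9

Counting alone: each trip to the upper station takes at most 3 across and each return brings at least 1 back, so after t trips out (and t−1 returns) at most 3t − (t−1) of the 8 are across; that first reaches 8 at t = 4, so at least 7 crossings are needed.
The safety rule pushes this higher. Following every safe sequence of crossings, the most of the 8 that can be at the upper station as the cable car arrives there on crossing 7 is 7 — never all 8.
So no plan with fewer than 9 crossings exists, and this one achieves 9:
1. 2 poachers → the upper station.  (the lower station: 4R 2P; the upper station: 0R 2P)
2. 1 poacher ← the lower station.  (the lower station: 4R 3P; the upper station: 0R 1P)
3. 3 poachers → the upper station.  (the lower station: 4R 0P; the upper station: 0R 4P)
4. 1 poacher ← the lower station.  (the lower station: 4R 1P; the upper station: 0R 3P)
5. 3 rangers → the upper station.  (the lower station: 1R 1P; the upper station: 3R 3P)
6. 1 ranger and 1 poacher ← the lower station.  (the lower station: 2R 2P; the upper station: 2R 2P)
7. 2 rangers → the upper station.  (the lower station: 0R 2P; the upper station: 4R 2P)
8. 1 poacher ← the lower station.  (the lower station: 0R 3P; the upper station: 4R 1P)
9. 3 poachers → the upper station.  (the lower station: 0R 0P; the upper station: 4R 4P)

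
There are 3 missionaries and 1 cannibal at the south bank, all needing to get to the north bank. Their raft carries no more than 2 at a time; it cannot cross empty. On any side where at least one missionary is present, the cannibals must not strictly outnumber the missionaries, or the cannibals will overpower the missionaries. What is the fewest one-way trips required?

5

Counting alone: each trip to the north bank takes at most 2 across and each return brings at least 1 back, so after t trips out (and t−1 returns) at most 2t − (t−1) of the 4 are across; that first reaches 4 at t = 3, so at least 5 crossings are needed.
The plan below uses exactly 5 crossings, so it is optimal:
1. 1 missionary and 1 cannibal → the north bank.  (the south bank: 2M 0C; the north bank: 1M 1C)
2. 1 cannibal ← the south bank.  (the south bank: 2M 1C; the north bank: 1M 0C)
3. 1 missionary and 1 cannibal → the north bank.  (the south bank: 1M 0C; the north bank: 2M 1C)
4. 1 cannibal ← the south bank.  (the south bank: 1M 1C; the north bank: 2M 0C)
5. 1 missionary and 1 cannibal → the north bank.  (the south bank: 0M 0C; the north bank: 3M 1C)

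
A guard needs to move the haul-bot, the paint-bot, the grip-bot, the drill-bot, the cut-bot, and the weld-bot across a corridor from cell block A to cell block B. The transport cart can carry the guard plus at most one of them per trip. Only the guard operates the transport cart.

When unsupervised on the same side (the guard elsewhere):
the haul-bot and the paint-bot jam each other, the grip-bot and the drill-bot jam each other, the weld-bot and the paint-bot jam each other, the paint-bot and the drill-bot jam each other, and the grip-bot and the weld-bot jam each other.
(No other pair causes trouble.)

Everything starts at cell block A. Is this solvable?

Whatever the first load, the items left behind include a forbidden pair without the guard. No opening move is safe, so no plan exists.

No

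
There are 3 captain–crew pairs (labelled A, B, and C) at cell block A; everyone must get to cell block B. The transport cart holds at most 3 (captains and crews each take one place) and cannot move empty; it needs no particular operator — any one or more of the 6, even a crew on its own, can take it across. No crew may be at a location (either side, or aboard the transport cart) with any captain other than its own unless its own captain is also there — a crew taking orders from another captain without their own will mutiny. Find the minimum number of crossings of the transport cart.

5

Counting alone: each trip to cell block B takes at most 3 across and each return brings at least 1 back, so after t trips out (and t−1 returns) at most 3t − (t−1) of the 6 are across; that first reaches 6 at t = 3, so at least 5 crossings are needed.
The plan below uses exactly 5 crossings, so it is optimal:
1. captain A and crew A cross → cell block B.
2. captain A crosses ← cell block A.
3. captain A, captain B, and captain C cross → cell block B.
4. crew A crosses ← cell block A.
5. crew A, crew B, and crew C cross → cell block B.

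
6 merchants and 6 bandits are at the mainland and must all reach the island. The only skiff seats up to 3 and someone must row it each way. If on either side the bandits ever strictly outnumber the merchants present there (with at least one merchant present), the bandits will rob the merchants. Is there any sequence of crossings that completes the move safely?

No

Following every safe sequence of crossings from the start, the most of the 12 that can be at the island as the skiff arrives there on crossings 1, 3, 5 is 3, 5, 6 respectively; the best ever achieved is 6 of 12.
From crossing 7 on, no configuration arises that was not already reachable earlier: only 17 distinct safe configurations (who is on which side, and where the skiff is) can ever be reached, none of them has everyone across, and every continuation just revisits them. They are: 0 merchants + 0 bandits across (skiff back at the start); 0 merchants + 1 bandit across (skiff there); 0 merchants + 1 bandit across (skiff back at the start); 0 merchants + 2 bandits across (skiff there); 0 merchants + 2 bandits across (skiff back at the start); 0 merchants + 3 bandits across (skiff there); 0 merchants + 3 bandits across (skiff back at the start); 0 merchants + 4 bandits across (skiff there); 0 merchants + 4 bandits across (skiff back at the start); 0 merchants + 5 bandits across (skiff there); 0 merchants + 5 bandits across (skiff back at the start); 0 merchants + 6 bandits across (skiff there); 1 merchant + 1 bandit across (skiff there); 1 merchant + 1 bandit across (skiff back at the start); 2 merchants + 2 bandits across (skiff there); 2 merchants + 2 bandits across (skiff back at the start); 3 merchants + 3 bandits across (skiff there). So no valid plan exists.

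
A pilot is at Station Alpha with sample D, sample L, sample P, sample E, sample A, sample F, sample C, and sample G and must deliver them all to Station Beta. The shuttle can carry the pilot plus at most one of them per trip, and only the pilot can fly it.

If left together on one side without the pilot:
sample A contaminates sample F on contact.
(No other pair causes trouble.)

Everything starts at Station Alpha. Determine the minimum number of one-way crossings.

Counting alone: the pilot can take at most 1 across per trip to Station Beta, so moving all 8 needs at least 8 loaded trips out, with a return between consecutive ones — at least 15 crossings.
The plan below uses exactly 15 crossings, so it is optimal:
1. Pilot goes to Station Beta with sample A.  [Station Alpha: sample C, sample D, sample E, sample F, sample G, sample L, sample P | Station Beta: sample A]
2. Pilot goes back to Station Alpha alone.  [Station Alpha: sample C, sample D, sample E, sample F, sample G, sample L, sample P | Station Beta: sample A]
3. Pilot goes to Station Beta with sample D.  [Station Alpha: sample C, sample E, sample F, sample G, sample L, sample P | Station Beta: sample A, sample D]
4. Pilot goes back to Station Alpha alone.  [Station Alpha: sample C, sample E, sample F, sample G, sample L, sample P | Station Beta: sample A, sample D]
5. Pilot goes to Station Beta with sample L.  [Station Alpha: sample C, sample E, sample F, sample G, sample P | Station Beta: sample A, sample D, sample L]
6. Pilot goes back to Station Alpha alone.  [Station Alpha: sample C, sample E, sample F, sample G, sample P | Station Beta: sample A, sample D, sample L]
7. Pilot goes to Station Beta with sample P.  [Station Alpha: sample C, sample E, sample F, sample G | Station Beta: sample A, sample D, sample L, sample P]
8. Pilot goes back to Station Alpha alone.  [Station Alpha: sample C, sample E, sample F, sample G | Station Beta: sample A, sample D, sample L, sample P]
9. Pilot goes to Station Beta with sample E.  [Station Alpha: sample C, sample F, sample G | Station Beta: sample A, sample D, sample E, sample L, sample P]
10. Pilot goes back to Station Alpha alone.  [Station Alpha: sample C, sample F, sample G | Station Beta: sample A, sample D, sample E, sample L, sample P]
11. Pilot goes to Station Beta with sample C.  [Station Alpha: sample F, sample G | Station Beta: sample A, sample C, sample D, sample E, sample L, sample P]
12. Pilot goes back to Station Alpha alone.  [Station Alpha: sample F, sample G | Station Beta: sample A, sample C, sample D, sample E, sample L, sample P]
13. Pilot goes to Station Beta with sample G.  [Station Alpha: sample F | Station Beta: sample A, sample C, sample D, sample E, sample G, sample L, sample P]
14. Pilot goes back to Station Alpha alone.  [Station Alpha: sample F | Station Beta: sample A, sample C, sample D, sample E, sample G, sample L, sample P]
15. Pilot goes to Station Beta with sample F.  [Station Alpha: — | Station Beta: sample A, sample C, sample D, sample E, sample F, sample G, sample L, sample P]

15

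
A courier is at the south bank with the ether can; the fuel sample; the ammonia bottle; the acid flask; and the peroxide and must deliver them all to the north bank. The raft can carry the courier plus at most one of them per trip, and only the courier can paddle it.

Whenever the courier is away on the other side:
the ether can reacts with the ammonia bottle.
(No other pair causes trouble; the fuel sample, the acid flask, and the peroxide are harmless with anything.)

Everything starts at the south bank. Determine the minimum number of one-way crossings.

Counting alone: the courier can take at most 1 across per trip to the north bank, so moving all 5 needs at least 5 loaded trips out, with a return between consecutive ones — at least 9 crossings.
The plan below uses exactly 9 crossings, so it is optimal:
1. Courier goes to the north bank with the ether can.
2. Courier goes back to the south bank alone.
3. Courier goes to the north bank with the fuel sample.
4. Courier goes back to the south bank alone.
5. Courier goes to the north bank with the acid flask.
6. Courier goes back to the south bank alone.
7. Courier goes to the north bank with the peroxide.
8. Courier goes back to the south bank alone.
9. Courier goes to the north bank with the ammonia bottle.

9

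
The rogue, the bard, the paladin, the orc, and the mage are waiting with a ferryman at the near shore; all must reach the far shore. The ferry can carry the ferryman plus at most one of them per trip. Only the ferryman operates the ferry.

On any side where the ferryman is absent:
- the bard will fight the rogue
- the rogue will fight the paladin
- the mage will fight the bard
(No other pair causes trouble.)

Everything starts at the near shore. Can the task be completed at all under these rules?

No

Whatever the first load, the items left behind include a forbidden pair without the ferryman. No opening move is safe, so no plan exists.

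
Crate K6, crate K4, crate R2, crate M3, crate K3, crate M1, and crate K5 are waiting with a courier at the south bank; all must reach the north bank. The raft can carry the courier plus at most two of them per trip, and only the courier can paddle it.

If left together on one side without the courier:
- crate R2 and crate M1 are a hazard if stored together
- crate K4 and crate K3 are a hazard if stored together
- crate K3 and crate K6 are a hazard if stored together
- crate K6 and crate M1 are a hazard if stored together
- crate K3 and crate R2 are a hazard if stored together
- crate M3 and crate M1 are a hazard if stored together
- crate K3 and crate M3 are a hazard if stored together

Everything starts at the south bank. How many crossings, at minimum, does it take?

9

Counting alone: the courier can take at most 2 across per trip to the north bank, so moving all 7 needs at least 4 loaded trips out, with a return between consecutive ones — at least 7 crossings.
The safety rule pushes this higher. Following every safe sequence of crossings, the most of the 7 that can be at the north bank as the raft arrives there on crossing 7 is 6 — never all 7.
So no plan with fewer than 9 crossings exists, and this one achieves 9:
1. Courier goes to the north bank with crate K3 and crate M1.
2. Courier goes back to the south bank alone.
3. Courier goes to the north bank with crate K5.
4. Courier goes back to the south bank alone.
5. Courier goes to the north bank with crate K4 and crate K6.
6. Courier goes back to the south bank with crate K3 and crate M1.
7. Courier goes to the north bank with crate M3 and crate R2.
8. Courier goes back to the south bank alone.
9. Courier goes to the north bank with crate K3 and crate M1.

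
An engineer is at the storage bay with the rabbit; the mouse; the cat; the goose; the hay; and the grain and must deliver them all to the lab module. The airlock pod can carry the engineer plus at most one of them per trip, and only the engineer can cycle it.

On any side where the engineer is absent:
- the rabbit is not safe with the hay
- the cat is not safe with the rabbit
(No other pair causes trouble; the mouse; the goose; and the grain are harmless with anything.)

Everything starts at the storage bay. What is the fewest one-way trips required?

13

Counting alone: the engineer can take at most 1 across per trip to the lab module, so moving all 6 needs at least 6 loaded trips out, with a return between consecutive ones — at least 11 crossings.
The safety rule pushes this higher. Following every safe sequence of crossings, the most of the 6 that can be at the lab module as the airlock pod arrives there on crossing 11 is 5 — never all 6.
So no plan with fewer than 13 crossings exists, and this one achieves 13:
1. Engineer goes to the lab module with the rabbit.
2. Engineer goes back to the storage bay alone.
3. Engineer goes to the lab module with the mouse.
4. Engineer goes back to the storage bay alone.
5. Engineer goes to the lab module with the cat.
6. Engineer goes back to the storage bay with the rabbit.
7. Engineer goes to the lab module with the hay.
8. Engineer goes back to the storage bay alone.
9. Engineer goes to the lab module with the goose.
10. Engineer goes back to the storage bay alone.
11. Engineer goes to the lab module with the grain.
12. Engineer goes back to the storage bay alone.
13. Engineer goes to the lab module with the rabbit.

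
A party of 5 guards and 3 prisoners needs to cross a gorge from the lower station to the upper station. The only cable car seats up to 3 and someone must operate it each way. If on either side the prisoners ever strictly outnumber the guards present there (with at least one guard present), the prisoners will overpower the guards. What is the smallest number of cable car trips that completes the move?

Counting alone: each trip to the upper station takes at most 3 across and each return brings at least 1 back, so after t trips out (and t−1 returns) at most 3t − (t−1) of the 8 are across; that first reaches 8 at t = 4, so at least 7 crossings are needed.
The plan below uses exactly 7 crossings, so it is optimal:
1. 2 prisoners → the upper station.  (the lower station: 5G 1P; the upper station: 0G 2P)
2. 1 prisoner ← the lower station.  (the lower station: 5G 2P; the upper station: 0G 1P)
3. 2 guards and 1 prisoner → the upper station.  (the lower station: 3G 1P; the upper station: 2G 2P)
4. 1 prisoner ← the lower station.  (the lower station: 3G 2P; the upper station: 2G 1P)
5. 1 guard and 2 prisoners → the upper station.  (the lower station: 2G 0P; the upper station: 3G 3P)
6. 1 prisoner ← the lower station.  (the lower station: 2G 1P; the upper station: 3G 2P)
7. 2 guards and 1 prisoner → the upper station.  (the lower station: 0G 0P; the upper station: 5G 3P)

7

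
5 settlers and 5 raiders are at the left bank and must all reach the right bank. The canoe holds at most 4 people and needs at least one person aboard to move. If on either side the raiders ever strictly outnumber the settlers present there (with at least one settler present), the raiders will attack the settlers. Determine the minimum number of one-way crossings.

Counting alone: each trip to the right bank takes at most 4 across and each return brings at least 1 back, so after t trips out (and t−1 returns) at most 4t − (t−1) of the 10 are across; that first reaches 10 at t = 3, so at least 5 crossings are needed.
The safety rule pushes this higher. Following every safe sequence of crossings, the most of the 10 that can be at the right bank as the canoe arrives there on crossing 5 is 9 — never all 10.
So no plan with fewer than 7 crossings exists, and this one achieves 7:
1. 2 raiders → the right bank.  (the left bank: 5S 3R; the right bank: 0S 2R)
2. 1 raider ← the left bank.  (the left bank: 5S 4R; the right bank: 0S 1R)
3. 4 raiders → the right bank.  (the left bank: 5S 0R; the right bank: 0S 5R)
4. 1 raider ← the left bank.  (the left bank: 5S 1R; the right bank: 0S 4R)
5. 4 settlers → the right bank.  (the left bank: 1S 1R; the right bank: 4S 4R)
6. 1 settler and 1 raider ← the left bank.  (the left bank: 2S 2R; the right bank: 3S 3R)
7. 2 settlers and 2 raiders → the right bank.  (the left bank: 0S 0R; the right bank: 5S 5R)

7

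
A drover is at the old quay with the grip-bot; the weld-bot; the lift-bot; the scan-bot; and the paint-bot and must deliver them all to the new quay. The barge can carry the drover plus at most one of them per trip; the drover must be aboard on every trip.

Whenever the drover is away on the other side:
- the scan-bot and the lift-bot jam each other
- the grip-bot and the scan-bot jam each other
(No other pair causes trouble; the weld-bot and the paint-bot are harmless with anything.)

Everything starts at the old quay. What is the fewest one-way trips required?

Counting alone: the drover can take at most 1 across per trip to the new quay, so moving all 5 needs at least 5 loaded trips out, with a return between consecutive ones — at least 9 crossings.
The safety rule pushes this higher. Following every safe sequence of crossings, the most of the 5 that can be at the new quay as the barge arrives there on crossing 9 is 4 — never all 5.
So no plan with fewer than 11 crossings exists, and this one achieves 11:
1. Drover goes to the new quay with the scan-bot.
2. Drover goes back to the old quay alone.
3. Drover goes to the new quay with the grip-bot.
4. Drover goes back to the old quay with the scan-bot.
5. Drover goes to the new quay with the lift-bot.
6. Drover goes back to the old quay alone.
7. Drover goes to the new quay with the weld-bot.
8. Drover goes back to the old quay alone.
9. Drover goes to the new quay with the paint-bot.
10. Drover goes back to the old quay alone.
11. Drover goes to the new quay with the scan-bot.

11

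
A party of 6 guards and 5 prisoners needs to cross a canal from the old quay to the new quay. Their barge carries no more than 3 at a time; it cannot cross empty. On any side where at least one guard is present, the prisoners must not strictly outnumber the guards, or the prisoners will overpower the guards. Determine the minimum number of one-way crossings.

9

Counting alone: each trip to the new quay takes at most 3 across and each return brings at least 1 back, so after t trips out (and t−1 returns) at most 3t − (t−1) of the 11 are across; that first reaches 11 at t = 5, so at least 9 crossings are needed.
The plan below uses exactly 9 crossings, so it is optimal:
1. 3 prisoners → the new quay.  (the old quay: 6G 2P; the new quay: 0G 3P)
2. 1 prisoner ← the old quay.  (the old quay: 6G 3P; the new quay: 0G 2P)
3. 3 guards → the new quay.  (the old quay: 3G 3P; the new quay: 3G 2P)
4. 1 guard ← the old quay.  (the old quay: 4G 3P; the new quay: 2G 2P)
5. 2 guards and 1 prisoner → the new quay.  (the old quay: 2G 2P; the new quay: 4G 3P)
6. 1 guard ← the old quay.  (the old quay: 3G 2P; the new quay: 3G 3P)
7. 2 guards and 1 prisoner → the new quay.  (the old quay: 1G 1P; the new quay: 5G 4P)
8. 1 guard ← the old quay.  (the old quay: 2G 1P; the new quay: 4G 4P)
9. 2 guards and 1 prisoner → the new quay.  (the old quay: 0G 0P; the new quay: 6G 5P)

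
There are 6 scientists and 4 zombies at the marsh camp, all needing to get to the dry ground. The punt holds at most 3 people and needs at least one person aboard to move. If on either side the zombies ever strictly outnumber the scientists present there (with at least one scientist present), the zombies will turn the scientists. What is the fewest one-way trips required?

Counting alone: each trip to the dry ground takes at most 3 across and each return brings at least 1 back, so after t trips out (and t−1 returns) at most 3t − (t−1) of the 10 are across; that first reaches 10 at t = 5, so at least 9 crossings are needed.
The plan below uses exactly 9 crossings, so it is optimal:
1. 2 zombies → the dry ground.  (the marsh camp: 6S 2Z; the dry ground: 0S 2Z)
2. 1 zombie ← the marsh camp.  (the marsh camp: 6S 3Z; the dry ground: 0S 1Z)
3. 3 zombies → the dry ground.  (the marsh camp: 6S 0Z; the dry ground: 0S 4Z)
4. 1 zombie ← the marsh camp.  (the marsh camp: 6S 1Z; the dry ground: 0S 3Z)
5. 3 scientists → the dry ground.  (the marsh camp: 3S 1Z; the dry ground: 3S 3Z)
6. 1 zombie ← the marsh camp.  (the marsh camp: 3S 2Z; the dry ground: 3S 2Z)
7. 1 scientist and 2 zombies → the dry ground.  (the marsh camp: 2S 0Z; the dry ground: 4S 4Z)
8. 1 zombie ← the marsh camp.  (the marsh camp: 2S 1Z; the dry ground: 4S 3Z)
9. 2 scientists and 1 zombie → the dry ground.  (the marsh camp: 0S 0Z; the dry ground: 6S 4Z)

9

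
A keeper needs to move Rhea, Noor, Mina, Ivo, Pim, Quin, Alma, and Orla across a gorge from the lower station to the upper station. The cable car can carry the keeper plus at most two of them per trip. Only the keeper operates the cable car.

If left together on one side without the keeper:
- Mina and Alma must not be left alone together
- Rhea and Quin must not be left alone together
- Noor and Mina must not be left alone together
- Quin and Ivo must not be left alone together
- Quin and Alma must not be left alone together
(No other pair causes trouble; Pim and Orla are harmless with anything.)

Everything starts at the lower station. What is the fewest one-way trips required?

9

Counting alone: the keeper can take at most 2 across per trip to the upper station, so moving all 8 needs at least 4 loaded trips out, with a return between consecutive ones — at least 7 crossings.
The safety rule pushes this higher. Following every safe sequence of crossings, the most of the 8 that can be at the upper station as the cable car arrives there on crossing 7 is 7 — never all 8.
So no plan with fewer than 9 crossings exists, and this one achieves 9:
1. Keeper goes to the upper station with Mina and Quin.  [the lower station: Alma, Ivo, Noor, Orla, Pim, Rhea | the upper station: Mina, Quin]
2. Keeper goes back to the lower station alone.  [the lower station: Alma, Ivo, Noor, Orla, Pim, Rhea | the upper station: Mina, Quin]
3. Keeper goes to the upper station with Noor and Rhea.  [the lower station: Alma, Ivo, Orla, Pim | the upper station: Mina, Noor, Quin, Rhea]
4. Keeper goes back to the lower station with Mina and Quin.  [the lower station: Alma, Ivo, Mina, Orla, Pim, Quin | the upper station: Noor, Rhea]
5. Keeper goes to the upper station with Alma and Ivo.  [the lower station: Mina, Orla, Pim, Quin | the upper station: Alma, Ivo, Noor, Rhea]
6. Keeper goes back to the lower station alone.  [the lower station: Mina, Orla, Pim, Quin | the upper station: Alma, Ivo, Noor, Rhea]
7. Keeper goes to the upper station with Orla and Pim.  [the lower station: Mina, Quin | the upper station: Alma, Ivo, Noor, Orla, Pim, Rhea]
8. Keeper goes back to the lower station alone.  [the lower station: Mina, Quin | the upper station: Alma, Ivo, Noor, Orla, Pim, Rhea]
9. Keeper goes to the upper station with Mina and Quin.  [the lower station: — | the upper station: Alma, Ivo, Mina, Noor, Orla, Pim, Quin, Rhea]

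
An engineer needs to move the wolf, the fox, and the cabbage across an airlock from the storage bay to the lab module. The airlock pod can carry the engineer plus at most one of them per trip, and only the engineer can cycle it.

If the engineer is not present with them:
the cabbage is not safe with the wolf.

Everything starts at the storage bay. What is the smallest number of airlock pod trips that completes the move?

Counting alone: the engineer can take at most 1 across per trip to the lab module, so moving all 3 needs at least 3 loaded trips out, with a return between consecutive ones — at least 5 crossings.
The plan below uses exactly 5 crossings, so it is optimal:
1. Engineer goes to the lab module with the wolf.
2. Engineer goes back to the storage bay alone.
3. Engineer goes to the lab module with the fox.
4. Engineer goes back to the storage bay alone.
5. Engineer goes to the lab module with the cabbage.

5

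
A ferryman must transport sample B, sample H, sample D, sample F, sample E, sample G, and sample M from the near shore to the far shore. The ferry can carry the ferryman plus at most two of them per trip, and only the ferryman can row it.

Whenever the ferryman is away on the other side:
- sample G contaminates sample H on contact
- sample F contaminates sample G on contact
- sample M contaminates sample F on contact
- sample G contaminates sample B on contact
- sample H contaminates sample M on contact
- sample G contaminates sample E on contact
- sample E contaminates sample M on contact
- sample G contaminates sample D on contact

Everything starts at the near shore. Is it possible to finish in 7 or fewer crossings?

No

Counting alone: the ferryman can take at most 2 across per trip to the far shore, so moving all 7 needs at least 4 loaded trips out, with a return between consecutive ones — at least 7 crossings.
The safety rule pushes this higher. Following every safe sequence of crossings, the most of the 7 that can be at the far shore as the ferry arrives there on crossing 7 is 5 — never all 7.
So the move cannot be finished within 7 crossings. (The shortest complete plan takes 9:)
1. Ferryman goes to the far shore with sample G and sample M.  [the near shore: sample B, sample D, sample E, sample F, sample H | the far shore: sample G, sample M]
2. Ferryman goes back to the near shore alone.  [the near shore: sample B, sample D, sample E, sample F, sample H | the far shore: sample G, sample M]
3. Ferryman goes to the far shore with sample B and sample D.  [the near shore: sample E, sample F, sample H | the far shore: sample B, sample D, sample G, sample M]
4. Ferryman goes back to the near shore with sample G.  [the near shore: sample E, sample F, sample G, sample H | the far shore: sample B, sample D, sample M]
5. Ferryman goes to the far shore with sample G and sample H.  [the near shore: sample E, sample F | the far shore: sample B, sample D, sample G, sample H, sample M]
6. Ferryman goes back to the near shore with sample G and sample M.  [the near shore: sample E, sample F, sample G, sample M | the far shore: sample B, sample D, sample H]
7. Ferryman goes to the far shore with sample E and sample F.  [the near shore: sample G, sample M | the far shore: sample B, sample D, sample E, sample F, sample H]
8. Ferryman goes back to the near shore alone.  [the near shore: sample G, sample M | the far shore: sample B, sample D, sample E, sample F, sample H]
9. Ferryman goes to the far shore with sample G and sample M.  [the near shore: — | the far shore: sample B, sample D, sample E, sample F, sample G, sample H, sample M]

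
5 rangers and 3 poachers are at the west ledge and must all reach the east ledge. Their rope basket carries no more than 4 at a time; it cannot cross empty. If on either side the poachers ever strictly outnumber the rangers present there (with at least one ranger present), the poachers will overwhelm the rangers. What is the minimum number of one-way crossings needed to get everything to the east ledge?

Counting alone: each trip to the east ledge takes at most 4 across and each return brings at least 1 back, so after t trips out (and t−1 returns) at most 4t − (t−1) of the 8 are across; that first reaches 8 at t = 3, so at least 5 crossings are needed.
The plan below uses exactly 5 crossings, so it is optimal:
1. 2 poachers → the east ledge.  (the west ledge: 5R 1P; the east ledge: 0R 2P)
2. 1 poacher ← the west ledge.  (the west ledge: 5R 2P; the east ledge: 0R 1P)
3. 3 rangers and 1 poacher → the east ledge.  (the west ledge: 2R 1P; the east ledge: 3R 2P)
4. 1 poacher ← the west ledge.  (the west ledge: 2R 2P; the east ledge: 3R 1P)
5. 2 rangers and 2 poachers → the east ledge.  (the west ledge: 0R 0P; the east ledge: 5R 3P)

5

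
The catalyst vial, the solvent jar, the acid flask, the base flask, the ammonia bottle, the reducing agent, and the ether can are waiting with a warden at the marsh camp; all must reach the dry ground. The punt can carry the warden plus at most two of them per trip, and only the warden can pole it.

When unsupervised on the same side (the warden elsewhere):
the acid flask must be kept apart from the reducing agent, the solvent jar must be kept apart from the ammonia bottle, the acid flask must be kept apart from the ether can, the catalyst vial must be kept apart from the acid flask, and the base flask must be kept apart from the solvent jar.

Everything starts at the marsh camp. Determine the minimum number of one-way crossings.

Counting alone: the warden can take at most 2 across per trip to the dry ground, so moving all 7 needs at least 4 loaded trips out, with a return between consecutive ones — at least 7 crossings.
The safety rule pushes this higher. Following every safe sequence of crossings, the most of the 7 that can be at the dry ground as the punt arrives there on crossing 7 is 6 — never all 7.
So no plan with fewer than 9 crossings exists, and this one achieves 9:
1. Warden goes to the dry ground with the acid flask and the solvent jar.
2. Warden goes back to the marsh camp alone.
3. Warden goes to the dry ground with the catalyst vial.
4. Warden goes back to the marsh camp with the acid flask.
5. Warden goes to the dry ground with the ether can and the reducing agent.
6. Warden goes back to the marsh camp alone.
7. Warden goes to the dry ground with the ammonia bottle and the base flask.
8. Warden goes back to the marsh camp with the solvent jar.
9. Warden goes to the dry ground with the acid flask and the solvent jar.

9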